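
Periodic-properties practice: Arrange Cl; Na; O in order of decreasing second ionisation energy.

Na, O, Cl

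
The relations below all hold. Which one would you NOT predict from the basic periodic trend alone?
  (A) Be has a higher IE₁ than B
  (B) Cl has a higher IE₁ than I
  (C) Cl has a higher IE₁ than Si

The general trend: IE₁ increases across a period and decreases down a group.
(A) Be (period 2, group 2) vs B (period 2, group 13): the stated order contradicts the simple trend.
(B) Cl (period 3, group 17) vs I (period 5, group 17): the stated order agrees with the simple trend.
(C) Cl (period 3, group 17) vs Si (period 3, group 14): the stated order agrees with the simple trend.
The exception is (A): removing B's lone 2p electron is easier than breaking Be's filled 2s².

(A)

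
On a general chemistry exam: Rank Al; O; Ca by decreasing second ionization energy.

O, Al, Ca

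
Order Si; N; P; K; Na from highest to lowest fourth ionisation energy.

Consider each +3 ion: Si³⁺ still has 1 valence electron; N³⁺ still has 2 valence electrons; P³⁺ still has 2 valence electrons; K³⁺ is already 2 electrons into the core; Na³⁺ is already 2 electrons into the core.
Usually core removal costs more than valence removal, but here the competition is close: a tightly held n=2 valence electron can cost more to remove than an n=3 core electron, so the actual values have to decide it.
Valence configurations: Si³⁺ [Ne]3s¹, N³⁺ [He]2s², P³⁺ [Ne]3s².
Approximate IE_4 values (kJ/mol): Si 4356, N 7475, P 4964, K 5877, Na 9543.
Putting it together, IE_4: Si < P < K < N < Na.

Na > N > K > P > Si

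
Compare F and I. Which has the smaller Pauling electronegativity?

I

F is in period 2, group 17; I is in period 5, group 17.
EN rises left→right (higher Z_eff, smaller atoms) and falls top→bottom (larger, more shielded atoms).
All are in group 17, so electronegativity increases up the group.
So I has the smaller Pauling electronegativity (I < F).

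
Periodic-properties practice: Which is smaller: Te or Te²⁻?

Forming Te²⁻ adds 2 electrons to Te. More electron–electron repulsion in the same shell, with unchanged nuclear charge, lets the cloud expand.
An anion is larger than its parent atom: Te²⁻ > Te.

Te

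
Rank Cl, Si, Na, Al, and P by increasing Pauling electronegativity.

Na, Al, Si, P, Cl

Electronegativity increases across a period and decreases down a group, tracking effective nuclear charge and atomic size.
All lie in period 3, so electronegativity increases left to right.
So from lowest to highest: Na < Al < Si < P < Cl.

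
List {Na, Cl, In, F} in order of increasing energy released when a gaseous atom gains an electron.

In < Na < F < Cl

Atoms with high Z_eff and room in the valence shell (especially the halogens) have the most exothermic electron affinities.
These span different periods and groups, so the two trends combine.
Na > In: period and group pull opposite ways; the down-group shift dominates (53 vs 29 kJ/mol).
F > Na: both effects reinforce here, so F is clearly the higher of the two.
Cl > F: this pair runs against the simple trend — see the exception note.
Note the exception: Cl has a higher electron affinity than F, contrary to the simple trend — F's small 2p subshell makes the incoming electron feel strong e⁻–e⁻ repulsion, so Cl actually releases more energy on gaining an electron.
For reference (kJ/mol): F 328, Na 53, Cl 349, In 29.
So from lowest to highest: In < Na < F < Cl.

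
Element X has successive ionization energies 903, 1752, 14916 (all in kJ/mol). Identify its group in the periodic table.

Group 2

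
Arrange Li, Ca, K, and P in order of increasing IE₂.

IE_2 is the cost of taking one more electron from the +1 cation: Li⁺ is the bare [He] core; Ca⁺ still has 1 valence electron; K⁺ is the bare [Ar] core; P⁺ still has 4 valence electrons.
Pulling an electron out of a noble-gas core costs far more than removing a remaining valence electron, so K and Li sit at the high end of IE_2.
Valence configurations: Ca⁺ [Ar]4s¹, P⁺ [Ne]3s²3p².
The numbers (kJ/mol): Li 7298, Ca 1145, K 3052, P 1907.
Overall IE_2 order: Ca < P < K < Li.

Ca, P, K, Li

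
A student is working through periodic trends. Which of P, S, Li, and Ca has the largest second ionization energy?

Li

IE_2 is the cost of taking one more electron from the +1 cation: P⁺ still has 4 valence electrons; S⁺ still has 5 valence electrons; Li⁺ is the bare [He] core; Ca⁺ still has 1 valence electron.
Core electrons are held far more tightly than valence electrons, so Li tops the IE_2 order.
Valence configurations: P⁺ [Ne]3s²3p², S⁺ [Ne]3s²3p³, Ca⁺ [Ar]4s¹.
The numbers (kJ/mol): P 1907, S 2252, Li 7298, Ca 1145.
Putting it together, IE_2: Ca < P < S < Li.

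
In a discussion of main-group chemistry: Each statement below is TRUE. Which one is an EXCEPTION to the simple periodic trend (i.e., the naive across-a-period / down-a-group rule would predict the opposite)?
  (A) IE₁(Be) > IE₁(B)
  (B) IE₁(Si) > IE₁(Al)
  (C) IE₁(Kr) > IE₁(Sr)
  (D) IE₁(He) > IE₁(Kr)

The general trend: IE₁ increases across a period and decreases down a group.
(A) Be (period 2, group 2) vs B (period 2, group 13): the stated order contradicts the simple trend.
(B) Si (period 3, group 14) vs Al (period 3, group 13): the stated order agrees with the simple trend.
(C) Kr (period 4, group 18) vs Sr (period 5, group 2): the stated order agrees with the simple trend.
(D) He (period 1, group 18) vs Kr (period 4, group 18): the stated order agrees with the simple trend.
The exception is (A): removing B's lone 2p electron is easier than breaking Be's filled 2s².

(A)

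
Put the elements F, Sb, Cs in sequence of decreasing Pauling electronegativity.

F > Sb > Cs

F is in period 2, group 17; Sb is in period 5, group 15; Cs is in period 6, group 1.
Smaller atoms with higher effective nuclear charge are more electronegative.
Neither a single period nor a single group — weigh both effects.
Sb > Cs: relative to Cs, both the across-period and down-group shifts push Sb's electronegativity up.
F > Sb: both effects reinforce here, so F is clearly the higher of the two.
For reference (Pauling): F 3.98, Sb 2.05, Cs 0.79.
So from highest to lowest: F > Sb > Cs.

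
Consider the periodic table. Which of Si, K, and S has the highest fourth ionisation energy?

K

After 3 electrons have been removed, what remains? Si³⁺ still has 1 valence electron; K³⁺ is already 2 electrons into the core; S³⁺ still has 3 valence electrons.
Pulling an electron out of a noble-gas core costs far more than removing a remaining valence electron, so K sits at the high end of IE_4.
Valence configurations: Si³⁺ [Ne]3s¹, S³⁺ [Ne]3s²3p¹.
Approximate IE_4 values (kJ/mol): Si 4356, K 5877, S 4556.
Putting it together, IE_4: Si < S < K.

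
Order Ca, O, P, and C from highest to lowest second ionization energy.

O, C, P, Ca

IE_2 is the cost of taking one more electron from the +1 cation: Ca⁺ still has 1 valence electron; O⁺ still has 5 valence electrons; P⁺ still has 4 valence electrons; C⁺ still has 3 valence electrons.
All are still removing valence electrons, so compare the +1 ions as you would atoms: IE_2 generally rises across a period (higher Z_eff) and falls down a group (larger shell), subject to the usual subshell exceptions.
Valence configurations: Ca⁺ [Ar]4s¹, O⁺ [He]2s²2p³, P⁺ [Ne]3s²3p², C⁺ [He]2s²2p¹.
Tabulated IE_2 (kJ/mol): Ca 1145, O 3388, P 1907, C 2353.
Hence IE_2: Ca < P < C < O.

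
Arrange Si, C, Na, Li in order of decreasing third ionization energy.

Li, Na, C, Si

After 2 electrons have been removed, what remains? Si²⁺ still has 2 valence electrons; C²⁺ still has 2 valence electrons; Na²⁺ is already 1 electron into the core; Li²⁺ is already 1 electron into the core.
Pulling an electron out of a noble-gas core costs far more than removing a remaining valence electron, so Na and Li sit at the high end of IE_3.
Valence configurations: Si²⁺ [Ne]3s², C²⁺ [He]2s².
Approximate IE_3 values (kJ/mol): Si 3232, C 4620, Na 6910, Li 11815.
Putting it together, IE_3: Si < C < Na < Li.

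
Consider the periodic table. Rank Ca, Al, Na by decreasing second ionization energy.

The second ionization energy removes an electron from the +1 ion. For each element: Ca⁺ still has 1 valence electron; Al⁺ still has 2 valence electrons; Na⁺ is the bare [Ne] core.
Pulling an electron out of a noble-gas core costs far more than removing a remaining valence electron, so Na sits at the high end of IE_2.
Valence configurations: Ca⁺ [Ar]4s¹, Al⁺ [Ne]3s².
Approximate IE_2 values (kJ/mol): Ca 1145, Al 1817, Na 4562.
Overall IE_2 order: Ca < Al < Na.

Na, Al, Ca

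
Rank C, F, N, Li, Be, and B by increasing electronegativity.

Li is in period 2, group 1; Be is in period 2, group 2; B is in period 2, group 13; C is in period 2, group 14; N is in period 2, group 15; F is in period 2, group 17.
EN rises left→right (higher Z_eff, smaller atoms) and falls top→bottom (larger, more shielded atoms).
All lie in period 2, so electronegativity increases left to right.
So from lowest to highest: Li < Be < B < C < N < F.

Li < Be < B < C < N < F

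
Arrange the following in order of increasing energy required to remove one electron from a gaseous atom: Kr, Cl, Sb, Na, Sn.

Na < Sn < Sb < Cl < Kr

IE₁ increases left→right with effective nuclear charge and decreases top→bottom as the valence shell moves farther out.
These span different periods and groups, so the two trends combine.
Sn > Na: period and group pull opposite ways; the across-period shift dominates (709 vs 496 kJ/mol).
Sb > Sn: Sb lies to the right of Sn in period 5, so the across-period effect alone puts Sb higher.
Cl > Sb: both effects reinforce here, so Cl is clearly the higher of the two.
Kr > Cl: the two effects oppose for this pair; the across-period effect wins (1351 vs 1251 kJ/mol).
Approximate values (kJ/mol): Na 496, Cl 1251, Kr 1351, Sn 709, Sb 831.
So from lowest to highest: Na < Sn < Sb < Cl < Kr.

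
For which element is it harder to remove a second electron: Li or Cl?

Li

IE_2 is the cost of taking one more electron from the +1 cation: Li⁺ is the bare [He] core; Cl⁺ still has 6 valence electrons.
Pulling an electron out of a noble-gas core costs far more than removing a remaining valence electron, so Li sits at the high end of IE_2.
Tabulated IE_2 (kJ/mol): Li 7298, Cl 2298.
Putting it together, IE_2: Cl < Li.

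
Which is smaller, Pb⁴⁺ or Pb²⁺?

Both ions have Z = 82 protons, but Pb⁴⁺ has lost more electrons, so its remaining electrons feel a larger effective nuclear charge per electron and are pulled in more tightly.
Higher positive charge → smaller ion, so Pb²⁺ > Pb⁴⁺.

Pb⁴⁺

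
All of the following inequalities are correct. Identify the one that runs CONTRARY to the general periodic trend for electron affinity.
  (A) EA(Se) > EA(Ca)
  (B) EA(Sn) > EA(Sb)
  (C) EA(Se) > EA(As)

The general trend: electron affinity increases across a period and decreases down a group.
(A) Se (period 4, group 16) vs Ca (period 4, group 2): the stated order agrees with the simple trend.
(B) Sn (period 5, group 14) vs Sb (period 5, group 15): the stated order contradicts the simple trend.
(C) Se (period 4, group 16) vs As (period 4, group 15): the stated order agrees with the simple trend.
The exception is (B): adding an electron to Sb's half-filled 5p³ is unfavourable, so Sn has the more exothermic EA.

(B)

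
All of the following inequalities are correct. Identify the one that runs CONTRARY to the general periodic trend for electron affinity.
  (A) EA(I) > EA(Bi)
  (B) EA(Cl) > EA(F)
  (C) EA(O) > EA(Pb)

(B)

The general trend: electron affinity increases across a period and decreases down a group.
(A) I (period 5, group 17) vs Bi (period 6, group 15): the stated order agrees with the simple trend.
(B) Cl (period 3, group 17) vs F (period 2, group 17): the stated order contradicts the simple trend.
(C) O (period 2, group 16) vs Pb (period 6, group 14): the stated order agrees with the simple trend.
The exception is (B): F's small 2p subshell makes the incoming electron feel strong e⁻–e⁻ repulsion, so Cl actually releases more energy on gaining an electron.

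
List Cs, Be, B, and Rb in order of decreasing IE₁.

Be, B, Rb, Cs

Across a period the outer electron is held more tightly (higher IE₁); down a group it sits in a higher shell, more shielded, and comes off more easily.
These span different periods and groups, so the two trends combine.
Rb > Cs: Rb sits above Cs in group 1, so the down-group effect alone puts Rb higher.
B > Rb: relative to Rb, both the across-period and down-group shifts push B's first ionization energy up.
Be > B: this pair runs against the simple trend — see the exception note.
Note the exception: Be has a higher first ionization energy than B, contrary to the simple trend — removing B's lone 2p electron is easier than breaking Be's filled 2s².
Approximate values (kJ/mol): Be 900, B 801, Rb 403, Cs 376.
So from highest to lowest: Be > B > Rb > Cs.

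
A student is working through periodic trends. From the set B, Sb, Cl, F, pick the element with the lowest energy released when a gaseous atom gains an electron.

B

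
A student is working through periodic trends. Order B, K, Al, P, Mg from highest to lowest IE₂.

Consider each +1 ion: B⁺ still has 2 valence electrons; K⁺ is the bare [Ar] core; Al⁺ still has 2 valence electrons; P⁺ still has 4 valence electrons; Mg⁺ still has 1 valence electron.
Breaking into a closed-shell core is much more expensive than removing a leftover valence electron — K has the largest IE_2 here.
Valence configurations: B⁺ [He]2s², Al⁺ [Ne]3s², P⁺ [Ne]3s²3p², Mg⁺ [Ne]3s¹.
The numbers (kJ/mol): B 2427, K 3052, Al 1817, P 1907, Mg 1451.
Overall IE_2 order: Mg < Al < P < B < K.

K, B, P, Al, Mg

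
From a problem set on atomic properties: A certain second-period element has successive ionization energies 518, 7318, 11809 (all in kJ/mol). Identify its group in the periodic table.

Look for the largest jump between consecutive ionization energies: IE2/IE1 ≈ 14.1, far larger than any earlier ratio.
That jump marks the point where a core electron is being removed. So the atom has 1 valence electron.
A main-group element with 1 valence electron is in group 1.

Group 1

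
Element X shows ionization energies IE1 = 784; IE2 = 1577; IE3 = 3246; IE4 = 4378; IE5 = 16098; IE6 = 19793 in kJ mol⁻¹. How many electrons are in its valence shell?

Look for the largest jump between consecutive ionization energies: IE5/IE4 ≈ 3.7, far larger than any earlier ratio.
That jump marks the point where a core electron is being removed. So the atom has 4 valence electrons.

4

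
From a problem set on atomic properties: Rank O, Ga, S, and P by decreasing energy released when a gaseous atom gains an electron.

S, O, P, Ga

EA tends to increase across a period and decrease down a group, though the pattern is less regular than for IE or radius.
Neither a single period nor a single group — weigh both effects.
P > Ga: both effects reinforce here, so P is clearly the higher of the two.
O > P: both effects reinforce here, so O is clearly the higher of the two.
S > O: this pair runs against the simple trend — see the exception note.
Note the exception: S has a higher electron affinity than O, contrary to the simple trend — the compact 2p subshell of O repels the added electron more than S's larger 3p does.
Tabulated electron affinity (kJ/mol): O 141, P 72, S 200, Ga 29.
So from highest to lowest: S > O > P > Ga.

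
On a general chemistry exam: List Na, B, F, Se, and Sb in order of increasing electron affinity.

B < Na < Sb < Se < F

B is in period 2, group 13; F is in period 2, group 17; Na is in period 3, group 1; Se is in period 4, group 16; Sb is in period 5, group 15.
Atoms with high Z_eff and room in the valence shell (especially the halogens) have the most exothermic electron affinities.
Here both period and group differ, so the two effects have to be weighed against each other.
Na > B: this pair runs against the simple trend — see the exception note.
Sb > Na: the two effects oppose for this pair; the across-period effect wins (103 vs 53 kJ/mol).
Se > Sb: both effects reinforce here, so Se is clearly the higher of the two.
F > Se: relative to Se, both the across-period and down-group shifts push F's electron affinity up.
Note the exception: Na has a higher electron affinity than B, contrary to the simple trend — B's ns²np¹ configuration gives only a small electron affinity — the sparsely filled np subshell binds an added electron weakly.
For reference (kJ/mol): B 27, F 328, Na 53, Se 195, Sb 103.
So from lowest to highest: B < Na < Sb < Se < F.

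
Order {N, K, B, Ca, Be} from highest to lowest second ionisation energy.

After 1 electron has been removed, what remains? N⁺ still has 4 valence electrons; K⁺ is the bare [Ar] core; B⁺ still has 2 valence electrons; Ca⁺ still has 1 valence electron; Be⁺ still has 1 valence electron.
Pulling an electron out of a noble-gas core costs far more than removing a remaining valence electron, so K sits at the high end of IE_2.
Valence configurations: N⁺ [He]2s²2p², B⁺ [He]2s², Ca⁺ [Ar]4s¹, Be⁺ [He]2s¹.
Approximate IE_2 values (kJ/mol): N 2856, K 3052, B 2427, Ca 1145, Be 1757.
Hence IE_2: Ca < Be < B < N < K.

K > N > B > Be > Ca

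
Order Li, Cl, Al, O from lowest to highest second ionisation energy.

The second ionization energy removes an electron from the +1 ion. For each element: Li⁺ is the bare [He] core; Cl⁺ still has 6 valence electrons; Al⁺ still has 2 valence electrons; O⁺ still has 5 valence electrons.
Core electrons are held far more tightly than valence electrons, so Li tops the IE_2 order.
Valence configurations: Cl⁺ [Ne]3s²3p⁴, Al⁺ [Ne]3s², O⁺ [He]2s²2p³.
Approximate IE_2 values (kJ/mol): Li 7298, Cl 2298, Al 1817, O 3388.
Hence IE_2: Al < Cl < O < Li.

Al < Cl < O < Li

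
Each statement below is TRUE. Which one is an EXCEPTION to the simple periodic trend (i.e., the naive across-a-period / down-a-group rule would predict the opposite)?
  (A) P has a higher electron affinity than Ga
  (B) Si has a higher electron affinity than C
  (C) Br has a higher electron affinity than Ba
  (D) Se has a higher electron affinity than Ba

(B)

The general trend: electron affinity increases across a period and decreases down a group.
(A) P (period 3, group 15) vs Ga (period 4, group 13): the stated order agrees with the simple trend.
(B) Si (period 3, group 14) vs C (period 2, group 14): the stated order contradicts the simple trend.
(C) Br (period 4, group 17) vs Ba (period 6, group 2): the stated order agrees with the simple trend.
(D) Se (period 4, group 16) vs Ba (period 6, group 2): the stated order agrees with the simple trend.
The exception is (B): Si's larger, more diffuse 3p orbitals accept an added electron slightly more readily than C's compact 2p.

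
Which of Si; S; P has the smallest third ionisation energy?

P

IE_3 is the cost of taking one more electron from the +2 cation: Si²⁺ still has 2 valence electrons; S²⁺ still has 4 valence electrons; P²⁺ still has 3 valence electrons.
All are still removing valence electrons, so compare the +2 ions as you would atoms: IE_3 generally rises across a period (higher Z_eff) and falls down a group (larger shell), subject to the usual subshell exceptions.
Valence configurations: Si²⁺ [Ne]3s², S²⁺ [Ne]3s²3p², P²⁺ [Ne]3s²3p¹.
P²⁺ loses a lone 3p electron whereas Si²⁺ must break into a filled 3s² pair, so IE_3(Si) > IE_3(P) even though P has the higher nuclear charge.
Tabulated IE_3 (kJ/mol): Si 3232, S 3357, P 2914.
So the third ionization energies run P < Si < S.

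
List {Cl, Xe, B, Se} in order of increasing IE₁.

B is in period 2, group 13; Cl is in period 3, group 17; Se is in period 4, group 16; Xe is in period 5, group 18.
IE₁ increases left→right with effective nuclear charge and decreases top→bottom as the valence shell moves farther out.
Here both period and group differ, so the two effects have to be weighed against each other.
Se > B: the two effects oppose for this pair; the across-period effect wins (941 vs 801 kJ/mol).
Xe > Se: the two effects oppose for this pair; the across-period effect wins (1170 vs 941 kJ/mol).
Cl > Xe: period and group pull opposite ways; the down-group shift dominates (1251 vs 1170 kJ/mol).
Approximate values (kJ/mol): B 801, Cl 1251, Se 941, Xe 1170.
So from lowest to highest: B < Se < Xe < Cl.

B < Se < Xe < Cl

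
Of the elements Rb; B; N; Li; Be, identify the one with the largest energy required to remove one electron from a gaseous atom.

N

Li is in period 2, group 1; Be is in period 2, group 2; B is in period 2, group 13; N is in period 2, group 15; Rb is in period 5, group 1.
First ionization energy rises across a period (greater Z_eff holds electrons more tightly) and falls down a group (valence electrons are farther from the nucleus).
Here both period and group differ, so the two effects have to be weighed against each other.
Li > Rb: they share group 1; the group trend gives Li the larger value.
B > Li: both are in period 2; the period trend gives B the larger value.
Be > B: this pair runs against the simple trend — see the exception note.
N > Be: N lies to the right of Be in period 2, so the across-period effect alone puts N higher.
Note the exception: Be has a higher first ionization energy than B, contrary to the simple trend — removing B's lone 2p electron is easier than breaking Be's filled 2s².
Approximate values (kJ/mol): Li 520, Be 900, B 801, N 1402, Rb 403.
The largest energy required to remove one electron from a gaseous atom among these belongs to N.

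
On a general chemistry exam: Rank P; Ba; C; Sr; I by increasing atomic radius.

Across a period the added protons contract the valence shell; down a group each new principal shell makes the atom larger.
Here both period and group differ, so the two effects have to be weighed against each other.
P > C: period and group pull opposite ways; the down-group shift dominates (111 vs 75 pm).
I > P: the two effects oppose for this pair; the down-group effect wins (133 vs 111 pm).
Sr > I: both are in period 5; the period trend gives Sr the larger value.
Ba > Sr: they share group 2; the group trend gives Ba the larger value.
Approximate values (pm): C 75, P 111, Sr 185, I 133, Ba 196.
So from smallest to largest: C < P < I < Sr < Ba.

C, P, I, Sr, Ba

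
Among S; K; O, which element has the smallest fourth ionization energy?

S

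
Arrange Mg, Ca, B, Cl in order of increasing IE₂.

Ca < Mg < Cl < B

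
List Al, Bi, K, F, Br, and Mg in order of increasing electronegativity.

Smaller atoms with higher effective nuclear charge are more electronegative.
Here both period and group differ, so the two effects have to be weighed against each other.
Mg > K: relative to K, both the across-period and down-group shifts push Mg's electronegativity up.
Al > Mg: Al lies to the right of Mg in period 3, so the across-period effect alone puts Al higher.
Bi > Al: the two effects oppose for this pair; the across-period effect wins (2.02 vs 1.61).
Br > Bi: both effects reinforce here, so Br is clearly the higher of the two.
F > Br: F sits above Br in group 17, so the down-group effect alone puts F higher.
Approximate values (Pauling): F 3.98, Mg 1.31, Al 1.61, K 0.82, Br 2.96, Bi 2.02.
So from lowest to highest: K < Mg < Al < Bi < Br < F.

K, Mg, Al, Bi, Br, F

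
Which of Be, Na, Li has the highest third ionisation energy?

Be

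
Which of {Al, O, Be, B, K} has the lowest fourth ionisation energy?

K

IE_4 is the cost of taking one more electron from the +3 cation: Al³⁺ is the bare [Ne] core; O³⁺ still has 3 valence electrons; Be³⁺ is already 1 electron into the core; B³⁺ is the bare [He] core; K³⁺ is already 2 electrons into the core.
Usually core removal costs more than valence removal, but here the competition is close: a tightly held n=2 valence electron can cost more to remove than an n=3 core electron, so the actual values have to decide it.
Tabulated IE_4 (kJ/mol): Al 11577, O 7469, Be 21007, B 25026, K 5877.
Overall IE_4 order: K < O < Al < Be < B.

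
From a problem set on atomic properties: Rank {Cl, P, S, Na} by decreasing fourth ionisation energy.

Consider each +3 ion: Cl³⁺ still has 4 valence electrons; P³⁺ still has 2 valence electrons; S³⁺ still has 3 valence electrons; Na³⁺ is already 2 electrons into the core.
Pulling an electron out of a noble-gas core costs far more than removing a remaining valence electron, so Na sits at the high end of IE_4.
Valence configurations: Cl³⁺ [Ne]3s²3p², P³⁺ [Ne]3s², S³⁺ [Ne]3s²3p¹.
S³⁺ loses a lone 3p electron whereas P³⁺ must break into a filled 3s² pair, so IE_4(P) > IE_4(S) even though S has the higher nuclear charge.
Approximate IE_4 values (kJ/mol): Cl 5159, P 4964, S 4556, Na 9543.
Hence IE_4: S < P < Cl < Na.

Na > Cl > P > S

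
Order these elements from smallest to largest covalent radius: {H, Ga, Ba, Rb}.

H, Ga, Ba, Rb

H is in period 1, group 1; Ga is in period 4, group 13; Rb is in period 5, group 1; Ba is in period 6, group 2.
Across a period the added protons contract the valence shell; down a group each new principal shell makes the atom larger.
These span different periods and groups, so the two trends combine.
Ga > H: period and group pull opposite ways; the down-group shift dominates (124 vs 32 pm).
Ba > Ga: relative to Ga, both the across-period and down-group shifts push Ba's atomic radius up.
Rb > Ba: period and group pull opposite ways; the across-period shift dominates (210 vs 196 pm).
Tabulated atomic radius (pm): H 32, Ga 124, Rb 210, Ba 196.
So from smallest to largest: H < Ga < Ba < Rb.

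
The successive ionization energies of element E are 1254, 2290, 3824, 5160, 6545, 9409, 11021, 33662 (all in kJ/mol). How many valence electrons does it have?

Look for the largest jump between consecutive ionization energies: IE8/IE7 ≈ 3.1, far larger than any earlier ratio.
That jump marks the point where a core electron is being removed. So the atom has 7 valence electrons.

7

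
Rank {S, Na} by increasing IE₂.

The second ionization energy removes an electron from the +1 ion. For each element: S⁺ still has 5 valence electrons; Na⁺ is the bare [Ne] core.
Core electrons are held far more tightly than valence electrons, so Na tops the IE_2 order.
The numbers (kJ/mol): S 2252, Na 4562.
Hence IE_2: S < Na.

S < Na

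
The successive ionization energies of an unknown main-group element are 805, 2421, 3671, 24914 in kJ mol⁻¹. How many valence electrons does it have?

Look for the largest jump between consecutive ionization energies: IE4/IE3 ≈ 6.8, far larger than any earlier ratio.
That jump marks the point where a core electron is being removed. So the atom has 3 valence electrons.

3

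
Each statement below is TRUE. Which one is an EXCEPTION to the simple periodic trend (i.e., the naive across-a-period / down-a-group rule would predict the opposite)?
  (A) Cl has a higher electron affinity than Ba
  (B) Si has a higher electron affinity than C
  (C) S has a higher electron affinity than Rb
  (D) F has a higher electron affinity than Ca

(B)

The general trend: electron affinity increases across a period and decreases down a group.
(A) Cl (period 3, group 17) vs Ba (period 6, group 2): the stated order agrees with the simple trend.
(B) Si (period 3, group 14) vs C (period 2, group 14): the stated order contradicts the simple trend.
(C) S (period 3, group 16) vs Rb (period 5, group 1): the stated order agrees with the simple trend.
(D) F (period 2, group 17) vs Ca (period 4, group 2): the stated order agrees with the simple trend.
The exception is (B): Si's larger, more diffuse 3p orbitals accept an added electron slightly more readily than C's compact 2p.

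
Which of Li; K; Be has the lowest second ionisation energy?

Consider each +1 ion: Li⁺ is the bare [He] core; K⁺ is the bare [Ar] core; Be⁺ still has 1 valence electron.
Breaking into a closed-shell core is much more expensive than removing a leftover valence electron — K and Li have the largest IE_2 here.
The numbers (kJ/mol): Li 7298, K 3052, Be 1757.
Hence IE_2: Be < K < Li.

Be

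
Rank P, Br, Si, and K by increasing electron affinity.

Si is in period 3, group 14; P is in period 3, group 15; K is in period 4, group 1; Br is in period 4, group 17.
Electron affinity generally becomes more exothermic across a period toward the halogens and less exothermic down a group.
Neither a single period nor a single group — weigh both effects.
P > K: both effects reinforce here, so P is clearly the higher of the two.
Si > P: this pair runs against the simple trend — see the exception note.
Br > Si: the two effects oppose for this pair; the across-period effect wins (325 vs 134 kJ/mol).
Note the exception: Si has a higher electron affinity than P, contrary to the simple trend — adding an electron to P's half-filled 3p³ is unfavourable, so Si (3p²) has the more exothermic EA.
For reference (kJ/mol): Si 134, P 72, K 48, Br 325.
So from lowest to highest: K < P < Si < Br.

K < P < Si < Br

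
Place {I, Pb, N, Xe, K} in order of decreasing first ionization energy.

N > Xe > I > Pb > K

N is in period 2, group 15; K is in period 4, group 1; I is in period 5, group 17; Xe is in period 5, group 18; Pb is in period 6, group 14.
Across a period the outer electron is held more tightly (higher IE₁); down a group it sits in a higher shell, more shielded, and comes off more easily.
Neither a single period nor a single group — weigh both effects.
Pb > K: period and group pull opposite ways; the across-period shift dominates (716 vs 419 kJ/mol).
I > Pb: relative to Pb, both the across-period and down-group shifts push I's first ionization energy up.
Xe > I: Xe lies to the right of I in period 5, so the across-period effect alone puts Xe higher.
N > Xe: period and group pull opposite ways; the down-group shift dominates (1402 vs 1170 kJ/mol).
Approximate values (kJ/mol): N 1402, K 419, I 1008, Xe 1170, Pb 716.
So from highest to lowest: N > Xe > I > Pb > K.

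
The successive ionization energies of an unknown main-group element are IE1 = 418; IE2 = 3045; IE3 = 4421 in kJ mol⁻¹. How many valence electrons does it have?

1

Look for the largest jump between consecutive ionization energies: IE2/IE1 ≈ 7.3, far larger than any earlier ratio.
That jump marks the point where a core electron is being removed. So the atom has 1 valence electron.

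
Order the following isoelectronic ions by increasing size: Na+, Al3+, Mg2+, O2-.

Al3+, Mg2+, Na+, O2-

All of these have 10 electrons, so size is governed by nuclear charge alone: the more protons, the stronger the pull on the same electron cloud, and the smaller the ion.
Nuclear charges: Al3+ (Z=13), Mg2+ (Z=12), Na+ (Z=11), O2- (Z=8).
Smallest to largest: Al3+ < Mg2+ < Na+ < O2-.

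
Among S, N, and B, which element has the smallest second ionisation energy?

S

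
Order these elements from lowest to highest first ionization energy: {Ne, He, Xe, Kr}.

Xe < Kr < Ne < He

He is in period 1, group 18; Ne is in period 2, group 18; Kr is in period 4, group 18; Xe is in period 5, group 18.
Removing the outermost electron gets harder across a period and easier down a group.
All are in group 18, so first ionization energy increases up the group.
So from lowest to highest: Xe < Kr < Ne < He.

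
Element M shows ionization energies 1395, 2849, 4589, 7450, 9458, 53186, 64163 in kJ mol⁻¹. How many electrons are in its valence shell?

5

Look for the largest jump between consecutive ionization energies: IE6/IE5 ≈ 5.6, far larger than any earlier ratio.
That jump marks the point where a core electron is being removed. So the atom has 5 valence electrons.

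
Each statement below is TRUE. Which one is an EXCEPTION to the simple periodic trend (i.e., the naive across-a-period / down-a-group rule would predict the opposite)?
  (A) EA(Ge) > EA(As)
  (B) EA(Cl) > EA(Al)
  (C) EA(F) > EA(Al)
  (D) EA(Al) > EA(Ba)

(A)

The general trend: electron affinity increases across a period and decreases down a group.
(A) Ge (period 4, group 14) vs As (period 4, group 15): the stated order contradicts the simple trend.
(B) Cl (period 3, group 17) vs Al (period 3, group 13): the stated order agrees with the simple trend.
(C) F (period 2, group 17) vs Al (period 3, group 13): the stated order agrees with the simple trend.
(D) Al (period 3, group 13) vs Ba (period 6, group 2): the stated order agrees with the simple trend.
The exception is (A): adding an electron to As's half-filled 4p³ is unfavourable, so Ge (4p²) has the more exothermic EA.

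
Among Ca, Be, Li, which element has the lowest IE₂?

The second ionization energy removes an electron from the +1 ion. For each element: Ca⁺ still has 1 valence electron; Be⁺ still has 1 valence electron; Li⁺ is the bare [He] core.
Core electrons are held far more tightly than valence electrons, so Li tops the IE_2 order.
Valence configurations: Ca⁺ [Ar]4s¹, Be⁺ [He]2s¹.
Approximate IE_2 values (kJ/mol): Ca 1145, Be 1757, Li 7298.
Overall IE_2 order: Ca < Be < Li.

Ca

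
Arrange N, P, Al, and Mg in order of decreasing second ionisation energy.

Consider each +1 ion: N⁺ still has 4 valence electrons; P⁺ still has 4 valence electrons; Al⁺ still has 2 valence electrons; Mg⁺ still has 1 valence electron.
All are still removing valence electrons, so compare the +1 ions as you would atoms: IE_2 generally rises across a period (higher Z_eff) and falls down a group (larger shell), subject to the usual subshell exceptions.
Valence configurations: N⁺ [He]2s²2p², P⁺ [Ne]3s²3p², Al⁺ [Ne]3s², Mg⁺ [Ne]3s¹.
The numbers (kJ/mol): N 2856, P 1907, Al 1817, Mg 1451.
So the second ionization energies run Mg < Al < P < N.

N, P, Al, Mg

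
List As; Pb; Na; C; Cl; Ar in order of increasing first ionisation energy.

C is in period 2, group 14; Na is in period 3, group 1; Cl is in period 3, group 17; Ar is in period 3, group 18; As is in period 4, group 15; Pb is in period 6, group 14.
Removing the outermost electron gets harder across a period and easier down a group.
These span different periods and groups, so the two trends combine.
Pb > Na: the two effects oppose for this pair; the across-period effect wins (716 vs 496 kJ/mol).
As > Pb: both effects reinforce here, so As is clearly the higher of the two.
C > As: period and group pull opposite ways; the down-group shift dominates (1086 vs 947 kJ/mol).
Cl > C: the two effects oppose for this pair; the across-period effect wins (1251 vs 1086 kJ/mol).
Ar > Cl: Ar lies to the right of Cl in period 3, so the across-period effect alone puts Ar higher.
Tabulated first ionization energy (kJ/mol): C 1086, Na 496, Cl 1251, Ar 1521, As 947, Pb 716.
So from lowest to highest: Na < Pb < As < C < Cl < Ar.

Na < Pb < As < C < Cl < Ar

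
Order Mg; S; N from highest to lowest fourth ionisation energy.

Mg > N > S

Consider each +3 ion: Mg³⁺ is already 1 electron into the core; S³⁺ still has 3 valence electrons; N³⁺ still has 2 valence electrons.
Pulling an electron out of a noble-gas core costs far more than removing a remaining valence electron, so Mg sits at the high end of IE_4.
Valence configurations: S³⁺ [Ne]3s²3p¹, N³⁺ [He]2s².
Tabulated IE_4 (kJ/mol): Mg 10543, S 4556, N 7475.
Hence IE_4: S < N < Mg.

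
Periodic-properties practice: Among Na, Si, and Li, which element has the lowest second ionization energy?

IE_2 is the cost of taking one more electron from the +1 cation: Na⁺ is the bare [Ne] core; Si⁺ still has 3 valence electrons; Li⁺ is the bare [He] core.
Core electrons are held far more tightly than valence electrons, so Na and Li top the IE_2 order.
Tabulated IE_2 (kJ/mol): Na 4562, Si 1577, Li 7298.
Overall IE_2 order: Si < Na < Li.

Si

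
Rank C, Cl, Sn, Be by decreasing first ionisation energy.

Be is in period 2, group 2; C is in period 2, group 14; Cl is in period 3, group 17; Sn is in period 5, group 14.
Removing the outermost electron gets harder across a period and easier down a group.
Here both period and group differ, so the two effects have to be weighed against each other.
Be > Sn: period and group pull opposite ways; the down-group shift dominates (900 vs 709 kJ/mol).
C > Be: both are in period 2; the period trend gives C the larger value.
Cl > C: period and group pull opposite ways; the across-period shift dominates (1251 vs 1086 kJ/mol).
Tabulated first ionization energy (kJ/mol): Be 900, C 1086, Cl 1251, Sn 709.
So from highest to lowest: Cl > C > Be > Sn.

Cl, C, Be, Sn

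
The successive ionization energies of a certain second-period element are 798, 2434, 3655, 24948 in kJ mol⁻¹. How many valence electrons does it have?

3

Look for the largest jump between consecutive ionization energies: IE4/IE3 ≈ 6.8, far larger than any earlier ratio.
That jump marks the point where a core electron is being removed. So the atom has 3 valence electrons.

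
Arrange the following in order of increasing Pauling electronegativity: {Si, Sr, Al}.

Sr < Al < Si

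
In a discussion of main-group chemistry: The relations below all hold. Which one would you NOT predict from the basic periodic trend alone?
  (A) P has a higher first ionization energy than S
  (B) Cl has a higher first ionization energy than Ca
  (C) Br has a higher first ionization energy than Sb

The general trend: first ionization energy increases across a period and decreases down a group.
(A) P (period 3, group 15) vs S (period 3, group 16): the stated order contradicts the simple trend.
(B) Cl (period 3, group 17) vs Ca (period 4, group 2): the stated order agrees with the simple trend.
(C) Br (period 4, group 17) vs Sb (period 5, group 15): the stated order agrees with the simple trend.
The exception is (A): S (3p⁴) ionizes more easily than half-filled P (3p³) because the paired 3p electron in S is pushed out by e⁻–e⁻ repulsion.

(A)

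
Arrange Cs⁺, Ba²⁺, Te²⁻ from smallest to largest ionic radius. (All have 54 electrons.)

Ba²⁺ < Cs⁺ < Te²⁻

All of these have 54 electrons, so size is governed by nuclear charge alone: the more protons, the stronger the pull on the same electron cloud, and the smaller the ion.
Nuclear charges: Ba²⁺ (Z=56), Cs⁺ (Z=55), Te²⁻ (Z=52).
Smallest to largest: Ba²⁺ < Cs⁺ < Te²⁻.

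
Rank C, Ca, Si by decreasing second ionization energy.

The second ionization energy removes an electron from the +1 ion. For each element: C⁺ still has 3 valence electrons; Ca⁺ still has 1 valence electron; Si⁺ still has 3 valence electrons.
All are still removing valence electrons, so compare the +1 ions as you would atoms: IE_2 generally rises across a period (higher Z_eff) and falls down a group (larger shell), subject to the usual subshell exceptions.
Valence configurations: C⁺ [He]2s²2p¹, Ca⁺ [Ar]4s¹, Si⁺ [Ne]3s²3p¹.
Approximate IE_2 values (kJ/mol): C 2353, Ca 1145, Si 1577.
Hence IE_2: Ca < Si < C.

C, Si, Ca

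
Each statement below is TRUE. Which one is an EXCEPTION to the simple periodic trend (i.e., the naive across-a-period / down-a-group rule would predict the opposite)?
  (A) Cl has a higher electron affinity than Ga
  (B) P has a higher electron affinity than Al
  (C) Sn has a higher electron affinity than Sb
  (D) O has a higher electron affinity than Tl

(C)

The general trend: electron affinity increases across a period and decreases down a group.
(A) Cl (period 3, group 17) vs Ga (period 4, group 13): the stated order agrees with the simple trend.
(B) P (period 3, group 15) vs Al (period 3, group 13): the stated order agrees with the simple trend.
(C) Sn (period 5, group 14) vs Sb (period 5, group 15): the stated order contradicts the simple trend.
(D) O (period 2, group 16) vs Tl (period 6, group 13): the stated order agrees with the simple trend.
The exception is (C): adding an electron to Sb's half-filled 5p³ is unfavourable, so Sn has the more exothermic EA.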